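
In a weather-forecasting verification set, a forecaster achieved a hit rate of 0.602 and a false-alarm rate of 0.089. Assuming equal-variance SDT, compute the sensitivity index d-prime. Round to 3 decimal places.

z(H) = z(0.602) = 0.2585
z(FA) = z(0.089) = -1.3469
d' = z(H) − z(FA) = 0.2585 − (-1.3469) = 1.6054

d-prime = 1.605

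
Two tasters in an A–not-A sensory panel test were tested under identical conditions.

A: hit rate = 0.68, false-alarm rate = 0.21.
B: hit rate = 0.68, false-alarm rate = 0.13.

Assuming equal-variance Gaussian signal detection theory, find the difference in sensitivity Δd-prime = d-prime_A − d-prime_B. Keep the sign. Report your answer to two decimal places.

A: z(0.68) = 0.468, z(0.21) = -0.806, d' = 1.274
B: z(0.68) = 0.468, z(0.13) = -1.126, d' = 1.594
Δd' = d'_A − d'_B = 1.274 − 1.594 = -0.320
B has the higher sensitivity.

Δd-prime = -0.32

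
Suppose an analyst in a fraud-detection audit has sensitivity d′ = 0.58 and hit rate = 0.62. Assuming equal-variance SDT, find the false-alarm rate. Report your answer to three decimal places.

false-alarm rate = 0.392

z(hit rate) = z(0.62) = 0.3055
z(FA) = z(H) − d' = 0.3055 − 0.58 = -0.2745
false-alarm rate = Φ(-0.2745) = 0.3919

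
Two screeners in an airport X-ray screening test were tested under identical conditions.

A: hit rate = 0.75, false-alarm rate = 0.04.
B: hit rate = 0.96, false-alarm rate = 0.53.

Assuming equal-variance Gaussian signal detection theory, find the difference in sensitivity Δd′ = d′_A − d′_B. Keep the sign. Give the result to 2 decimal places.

Δd′ = 0.75

A: z(0.75) = 0.674, z(0.04) = -1.751, d' = 2.425
B: z(0.96) = 1.751, z(0.53) = 0.075, d' = 1.676
Δd' = d'_A − d'_B = 2.425 − 1.676 = 0.749
A has the higher sensitivity.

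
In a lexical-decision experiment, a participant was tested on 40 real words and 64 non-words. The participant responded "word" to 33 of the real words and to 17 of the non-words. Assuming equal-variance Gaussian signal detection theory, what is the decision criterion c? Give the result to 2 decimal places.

c = -0.15

H = 33/40 = 0.8250
FA = 17/64 = 0.2656
Φ⁻¹(0.8250) = 0.9346, Φ⁻¹(0.2656) = -0.6262
c = −½·[z(H) + z(FA)] = −0.5 × (0.9346 + (-0.6262)) = -0.1542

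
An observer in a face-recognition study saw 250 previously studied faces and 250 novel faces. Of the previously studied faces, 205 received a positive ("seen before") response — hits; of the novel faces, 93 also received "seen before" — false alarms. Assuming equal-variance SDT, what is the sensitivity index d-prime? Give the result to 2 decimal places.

d-prime = 1.24

H = 205/250 = 0.8200
FA = 93/250 = 0.3720
Φ⁻¹(H) = 0.915
Φ⁻¹(FA) = -0.327
d' = z(H) − z(FA) = 0.915 − (-0.327) = 1.242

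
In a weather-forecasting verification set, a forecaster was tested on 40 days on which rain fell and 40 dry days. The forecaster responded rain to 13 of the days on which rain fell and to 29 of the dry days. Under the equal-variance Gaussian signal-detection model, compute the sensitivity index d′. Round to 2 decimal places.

d′ = -1.05

H = 13/40 = 0.3250
FA = 29/40 = 0.7250
Φ⁻¹(0.3250) = -0.4538, Φ⁻¹(0.7250) = 0.5978
d' = z(H) − z(FA) = -0.4538 − 0.5978 = -1.0516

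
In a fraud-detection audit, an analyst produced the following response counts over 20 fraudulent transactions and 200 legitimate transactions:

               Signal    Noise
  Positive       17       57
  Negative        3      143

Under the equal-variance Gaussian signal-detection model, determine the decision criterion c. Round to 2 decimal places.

H = 17/20 = 0.8500
FA = 57/200 = 0.2850
z(0.8500) = 1.036, z(0.2850) = -0.568
c = −½·[z(H) + z(FA)] = −0.5 × (1.036 + (-0.568)) = -0.234

c = -0.23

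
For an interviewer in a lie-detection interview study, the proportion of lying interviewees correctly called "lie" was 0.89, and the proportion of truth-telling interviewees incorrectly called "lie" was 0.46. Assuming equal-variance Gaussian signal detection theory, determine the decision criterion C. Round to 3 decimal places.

z(H) = 1.2265
z(FA) = -0.1004
c = −½·[z(H) + z(FA)] = −0.5 × (1.2265 + (-0.1004)) = -0.56305
c < 0: the interviewer has a liberal response bias.

C = -0.563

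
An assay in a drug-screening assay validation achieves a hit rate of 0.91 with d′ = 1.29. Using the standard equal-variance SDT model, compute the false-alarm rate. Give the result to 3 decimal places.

z(hit rate) = z(0.91) = 1.3408
z(FA) = z(H) − d' = 1.3408 − 1.29 = 0.0508
false-alarm rate = Φ(0.0508) = 0.5203

false-alarm rate = 0.520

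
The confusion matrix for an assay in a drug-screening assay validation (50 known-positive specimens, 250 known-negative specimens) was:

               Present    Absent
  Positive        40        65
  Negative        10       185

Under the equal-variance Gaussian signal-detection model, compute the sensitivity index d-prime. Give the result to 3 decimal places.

H = 40/50 = 0.8000
FA = 65/250 = 0.2600
z(H) = 0.8416
z(FA) = -0.6433
d' = z(H) − z(FA) = 0.8416 − (-0.6433) = 1.4849

d-prime = 1.485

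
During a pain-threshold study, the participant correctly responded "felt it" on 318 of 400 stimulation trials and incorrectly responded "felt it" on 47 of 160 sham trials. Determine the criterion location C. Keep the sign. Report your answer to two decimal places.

C = -0.14

H = 318/400 = 0.7950
FA = 47/160 = 0.2938
z(H) = 0.824
z(FA) = -0.542
c = −½·[z(H) + z(FA)] = −0.5 × (0.824 + (-0.542)) = -0.141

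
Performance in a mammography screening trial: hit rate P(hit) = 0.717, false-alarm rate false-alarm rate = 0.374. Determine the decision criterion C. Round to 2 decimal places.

z(H) = z(0.717) = 0.574
z(FA) = z(0.374) = -0.321
c = −½·[z(H) + z(FA)] = −0.5 × (0.574 + (-0.321)) = -0.1265

C = -0.13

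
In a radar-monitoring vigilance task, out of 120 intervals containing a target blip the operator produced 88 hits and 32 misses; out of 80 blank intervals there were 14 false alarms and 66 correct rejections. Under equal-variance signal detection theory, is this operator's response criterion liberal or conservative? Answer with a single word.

conservative

z(H) = 0.623, z(FA) = -0.935
c = −½·(z(H) + z(FA)) = 0.156
c > 0 → conservative criterion (biased toward responding “no”).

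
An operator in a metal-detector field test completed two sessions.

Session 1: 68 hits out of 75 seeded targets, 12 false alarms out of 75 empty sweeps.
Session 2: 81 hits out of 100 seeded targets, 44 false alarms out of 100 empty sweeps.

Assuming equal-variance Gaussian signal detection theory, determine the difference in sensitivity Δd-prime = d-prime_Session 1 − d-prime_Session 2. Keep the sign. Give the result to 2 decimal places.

Session 1: z(0.9067) = 1.321, z(0.1600) = -0.994, d' = 2.315
Session 2: z(0.8100) = 0.878, z(0.4400) = -0.151, d' = 1.029
Δd' = d'_Session 1 − d'_Session 2 = 2.315 − 1.029 = 1.286
Session 1 has the higher sensitivity.

Δd-prime = 1.29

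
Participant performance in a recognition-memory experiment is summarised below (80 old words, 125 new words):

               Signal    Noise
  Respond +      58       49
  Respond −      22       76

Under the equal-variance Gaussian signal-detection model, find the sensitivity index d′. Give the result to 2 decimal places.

H = 58/80 = 0.7250
FA = 49/125 = 0.3920
z(H) = z(0.7250) = 0.598
z(FA) = z(0.3920) = -0.274
d' = z(H) − z(FA) = 0.598 − (-0.274) = 0.872

d′ = 0.87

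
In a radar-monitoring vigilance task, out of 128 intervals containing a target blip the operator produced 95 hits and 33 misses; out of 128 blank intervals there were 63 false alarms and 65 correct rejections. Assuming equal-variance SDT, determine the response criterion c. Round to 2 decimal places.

H = 95/128 = 0.7422
FA = 63/128 = 0.4922
z(H) = 0.6501
z(FA) = -0.0196
c = −½·[z(H) + z(FA)] = −0.5 × (0.6501 + (-0.0196)) = -0.31525
c < 0: the operator has a liberal response bias.

c = -0.32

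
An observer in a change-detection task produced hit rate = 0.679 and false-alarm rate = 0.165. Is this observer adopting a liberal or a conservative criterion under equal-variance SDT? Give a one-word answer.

z(H) = 0.465, z(FA) = -0.974
c = −½·(z(H) + z(FA)) = 0.2545
c > 0 → conservative criterion (biased toward responding “no”).

conservative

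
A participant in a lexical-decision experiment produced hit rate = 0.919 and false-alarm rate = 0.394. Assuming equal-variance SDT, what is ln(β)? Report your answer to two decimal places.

ln β = -0.94

z(H) = z(0.919) = 1.398
z(FA) = z(0.394) = -0.269
ln β = −½·[z(H)² − z(FA)²] = −0.5 × (1.954 − 0.072) = -0.941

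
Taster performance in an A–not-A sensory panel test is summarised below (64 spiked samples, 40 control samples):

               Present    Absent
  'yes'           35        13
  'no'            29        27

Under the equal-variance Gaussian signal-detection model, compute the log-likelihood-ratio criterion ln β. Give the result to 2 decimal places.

H = 35/64 = 0.5469
FA = 13/40 = 0.3250
z(0.5469) = 0.118, z(0.3250) = -0.454
ln β = −½·[z(H)² − z(FA)²] = −0.5 × (0.014 − 0.206) = 0.096

ln β = 0.10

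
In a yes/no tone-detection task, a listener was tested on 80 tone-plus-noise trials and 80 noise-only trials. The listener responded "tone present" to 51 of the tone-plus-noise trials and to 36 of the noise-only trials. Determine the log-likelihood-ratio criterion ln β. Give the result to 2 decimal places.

H = 51/80 = 0.6375
FA = 36/80 = 0.4500
Φ⁻¹(H) = Φ⁻¹(0.6375) = 0.352
Φ⁻¹(FA) = Φ⁻¹(0.4500) = -0.126
ln β = −½·[z(H)² − z(FA)²] = −0.5 × (0.124 − 0.016) = -0.054

ln β = -0.05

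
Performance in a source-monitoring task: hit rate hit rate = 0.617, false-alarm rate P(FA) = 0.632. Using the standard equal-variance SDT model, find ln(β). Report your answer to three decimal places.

ln β = 0.013

z(H) = z(0.617) = 0.2976
z(FA) = z(0.632) = 0.3372
ln β = −½·[z(H)² − z(FA)²] = −0.5 × (0.0886 − 0.1137) = 0.01255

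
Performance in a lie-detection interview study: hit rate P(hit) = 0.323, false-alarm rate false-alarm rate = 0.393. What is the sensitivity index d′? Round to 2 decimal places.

d′ = -0.19

z(H) = z(0.323) = -0.4593
z(FA) = z(0.393) = -0.2715
d' = z(H) − z(FA) = -0.4593 − (-0.2715) = -0.1878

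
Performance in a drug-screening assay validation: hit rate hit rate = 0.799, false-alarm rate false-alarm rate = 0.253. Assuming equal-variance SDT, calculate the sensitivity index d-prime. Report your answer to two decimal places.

z(H) = z(0.799) = 0.8381
z(FA) = z(0.253) = -0.6651
d' = z(H) − z(FA) = 0.8381 − (-0.6651) = 1.5032

d-prime = 1.50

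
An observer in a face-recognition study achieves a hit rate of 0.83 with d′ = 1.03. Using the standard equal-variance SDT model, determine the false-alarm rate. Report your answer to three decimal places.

z(hit rate) = z(0.83) = 0.9542
z(FA) = z(H) − d' = 0.9542 − 1.03 = -0.0758
false-alarm rate = Φ(-0.0758) = 0.4698

false-alarm rate = 0.470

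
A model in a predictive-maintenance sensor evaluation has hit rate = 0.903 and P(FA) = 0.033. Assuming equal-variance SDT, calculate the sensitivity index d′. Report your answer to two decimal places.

d′ = 3.14

z(H) = z(0.903) = 1.299
z(FA) = z(0.033) = -1.838
d' = z(H) − z(FA) = 1.299 − (-1.838) = 3.137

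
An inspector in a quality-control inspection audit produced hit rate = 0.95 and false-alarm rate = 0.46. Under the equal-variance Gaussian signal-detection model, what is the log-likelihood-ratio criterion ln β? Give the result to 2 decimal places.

z(H) = z(0.95) = 1.645
z(FA) = z(0.46) = -0.100
ln β = −½·[z(H)² − z(FA)²] = −0.5 × (2.706 − 0.010) = -1.348

ln β = -1.35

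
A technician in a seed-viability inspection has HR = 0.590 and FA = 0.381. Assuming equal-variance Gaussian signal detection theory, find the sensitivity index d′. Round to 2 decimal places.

d′ = 0.53

z(0.590) = 0.228, z(0.381) = -0.303
d' = z(H) − z(FA) = 0.228 − (-0.303) = 0.531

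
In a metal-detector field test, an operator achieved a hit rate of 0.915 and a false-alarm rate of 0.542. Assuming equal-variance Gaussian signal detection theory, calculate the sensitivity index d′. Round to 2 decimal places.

d′ = 1.27

Φ⁻¹(H) = 1.372
Φ⁻¹(FA) = 0.105
d' = z(H) − z(FA) = 1.372 − 0.105 = 1.267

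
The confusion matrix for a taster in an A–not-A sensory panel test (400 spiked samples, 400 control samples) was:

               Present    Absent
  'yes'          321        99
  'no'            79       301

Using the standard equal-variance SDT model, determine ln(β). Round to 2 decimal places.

H = 321/400 = 0.8025
FA = 99/400 = 0.2475
z(H) = 0.851
z(FA) = -0.682
ln β = −½·[z(H)² − z(FA)²] = −0.5 × (0.724 − 0.465) = -0.1295

ln β = -0.13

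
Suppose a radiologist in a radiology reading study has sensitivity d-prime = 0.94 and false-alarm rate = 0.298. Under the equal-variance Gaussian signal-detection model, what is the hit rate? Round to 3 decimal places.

z(false-alarm rate) = z(0.298) = -0.5302
z(H) = z(FA) + d' = -0.5302 + 0.94 = 0.4098
hit rate = Φ(0.4098) = 0.6590

hit rate = 0.659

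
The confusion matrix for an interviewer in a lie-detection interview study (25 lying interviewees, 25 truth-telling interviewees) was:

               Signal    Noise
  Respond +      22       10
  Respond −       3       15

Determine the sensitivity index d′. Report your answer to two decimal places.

d′ = 1.43

H = 22/25 = 0.8800
FA = 10/25 = 0.4000
Φ⁻¹(0.8800) = 1.1750, Φ⁻¹(0.4000) = -0.2533
d' = z(H) − z(FA) = 1.1750 − (-0.2533) = 1.4283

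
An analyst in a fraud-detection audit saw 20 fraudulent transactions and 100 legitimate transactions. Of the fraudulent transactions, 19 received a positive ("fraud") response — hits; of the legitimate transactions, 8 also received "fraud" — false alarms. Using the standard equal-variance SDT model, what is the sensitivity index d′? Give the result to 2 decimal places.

d′ = 3.05

H = 19/20 = 0.9500
FA = 8/100 = 0.0800
z(0.9500) = 1.6449, z(0.0800) = -1.4051
d' = z(H) − z(FA) = 1.6449 − (-1.4051) = 3.0500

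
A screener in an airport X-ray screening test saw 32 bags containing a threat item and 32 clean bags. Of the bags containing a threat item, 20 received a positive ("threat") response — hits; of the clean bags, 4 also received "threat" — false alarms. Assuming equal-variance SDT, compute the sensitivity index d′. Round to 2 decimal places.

d′ = 1.47

H = 20/32 = 0.6250
FA = 4/32 = 0.1250
z(0.6250) = 0.3186, z(0.1250) = -1.1503
d' = z(H) − z(FA) = 0.3186 − (-1.1503) = 1.4689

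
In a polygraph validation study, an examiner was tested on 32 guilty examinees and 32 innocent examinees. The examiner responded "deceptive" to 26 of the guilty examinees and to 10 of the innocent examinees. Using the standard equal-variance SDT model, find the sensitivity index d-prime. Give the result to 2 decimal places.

H = 26/32 = 0.8125
FA = 10/32 = 0.3125
z(0.8125) = 0.8871, z(0.3125) = -0.4888
d' = z(H) − z(FA) = 0.8871 − (-0.4888) = 1.3759

d-prime = 1.38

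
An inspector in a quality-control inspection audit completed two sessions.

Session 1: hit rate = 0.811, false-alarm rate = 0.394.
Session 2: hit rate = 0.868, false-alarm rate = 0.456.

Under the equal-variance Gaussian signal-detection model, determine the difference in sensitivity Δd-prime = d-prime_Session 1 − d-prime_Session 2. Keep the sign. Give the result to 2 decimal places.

Session 1: z(0.811) = 0.882, z(0.394) = -0.269, d' = 1.151
Session 2: z(0.868) = 1.117, z(0.456) = -0.111, d' = 1.228
Δd' = d'_Session 1 − d'_Session 2 = 1.151 − 1.228 = -0.077
Session 2 has the higher sensitivity.

Δd-prime = -0.08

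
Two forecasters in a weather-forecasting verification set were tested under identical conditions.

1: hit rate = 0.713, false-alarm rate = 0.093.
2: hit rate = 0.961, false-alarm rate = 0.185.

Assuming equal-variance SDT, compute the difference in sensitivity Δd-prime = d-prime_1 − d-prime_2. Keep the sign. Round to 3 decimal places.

Δd-prime = -0.774

1: z(0.713) = 0.5622, z(0.093) = -1.3225, d' = 1.8847
2: z(0.961) = 1.7624, z(0.185) = -0.8965, d' = 2.6589
Δd' = d'_1 − d'_2 = 1.8847 − 2.6589 = -0.7742
2 has the higher sensitivity.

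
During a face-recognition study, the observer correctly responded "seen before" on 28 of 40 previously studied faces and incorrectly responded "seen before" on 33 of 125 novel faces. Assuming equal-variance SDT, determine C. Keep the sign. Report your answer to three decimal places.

H = 28/40 = 0.7000
FA = 33/125 = 0.2640
Φ⁻¹(0.7000) = 0.5244, Φ⁻¹(0.2640) = -0.6311
c = −½·[z(H) + z(FA)] = −0.5 × (0.5244 + (-0.6311)) = 0.05335
c > 0: the observer has a conservative response bias.

C = 0.053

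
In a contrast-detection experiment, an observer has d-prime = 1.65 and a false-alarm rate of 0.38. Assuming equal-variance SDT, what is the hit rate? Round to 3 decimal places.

z(false-alarm rate) = z(0.38) = -0.3055
z(H) = z(FA) + d' = -0.3055 + 1.65 = 1.3445
hit rate = Φ(1.3445) = 0.9106

hit rate = 0.911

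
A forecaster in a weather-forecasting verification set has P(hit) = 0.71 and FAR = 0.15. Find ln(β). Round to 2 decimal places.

ln β = 0.38

z(H) = z(0.71) = 0.553
z(FA) = z(0.15) = -1.036
ln β = −½·[z(H)² − z(FA)²] = −0.5 × (0.306 − 1.073) = 0.3835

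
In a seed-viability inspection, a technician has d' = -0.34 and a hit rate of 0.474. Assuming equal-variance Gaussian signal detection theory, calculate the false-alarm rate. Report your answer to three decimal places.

false-alarm rate = 0.608

z(hit rate) = z(0.474) = -0.0652
z(FA) = z(H) − d' = -0.0652 − (-0.34) = 0.2748
false-alarm rate = Φ(0.2748) = 0.6083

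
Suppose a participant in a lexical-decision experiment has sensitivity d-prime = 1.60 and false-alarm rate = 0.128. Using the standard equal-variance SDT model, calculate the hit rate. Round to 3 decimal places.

hit rate = 0.679

z(false-alarm rate) = z(0.128) = -1.1359
z(H) = z(FA) + d' = -1.1359 + 1.60 = 0.4641
hit rate = Φ(0.4641) = 0.6787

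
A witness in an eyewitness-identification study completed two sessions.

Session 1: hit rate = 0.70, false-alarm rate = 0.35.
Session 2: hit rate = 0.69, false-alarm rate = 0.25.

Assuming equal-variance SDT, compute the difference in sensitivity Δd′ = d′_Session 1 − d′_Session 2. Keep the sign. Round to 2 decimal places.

Δd′ = -0.26

Session 1: z(0.70) = 0.524, z(0.35) = -0.385, d' = 0.909
Session 2: z(0.69) = 0.496, z(0.25) = -0.674, d' = 1.170
Δd' = d'_Session 1 − d'_Session 2 = 0.909 − 1.170 = -0.261
Session 2 has the higher sensitivity.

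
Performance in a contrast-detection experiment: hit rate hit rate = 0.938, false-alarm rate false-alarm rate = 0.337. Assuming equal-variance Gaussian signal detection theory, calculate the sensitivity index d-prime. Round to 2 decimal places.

z(H) = z(0.938) = 1.538
z(FA) = z(0.337) = -0.421
d' = z(H) − z(FA) = 1.538 − (-0.421) = 1.959

d-prime = 1.96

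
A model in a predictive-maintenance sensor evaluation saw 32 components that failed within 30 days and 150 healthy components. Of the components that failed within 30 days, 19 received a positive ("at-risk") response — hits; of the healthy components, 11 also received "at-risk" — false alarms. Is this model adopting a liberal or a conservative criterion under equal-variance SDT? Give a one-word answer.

conservative

z(H) = 0.237, z(FA) = -1.451
c = −½·(z(H) + z(FA)) = 0.607
c > 0 → conservative criterion (biased toward responding “no”).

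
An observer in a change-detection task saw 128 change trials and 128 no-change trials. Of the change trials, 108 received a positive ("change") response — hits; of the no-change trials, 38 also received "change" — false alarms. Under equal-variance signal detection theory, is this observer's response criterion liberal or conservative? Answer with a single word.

z(H) = 1.010, z(FA) = -0.533
c = −½·(z(H) + z(FA)) = -0.2385
c < 0 → liberal criterion (biased toward responding “yes”).

liberal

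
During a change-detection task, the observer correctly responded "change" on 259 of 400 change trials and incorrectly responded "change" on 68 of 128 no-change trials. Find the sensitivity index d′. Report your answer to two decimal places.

d′ = 0.30

H = 259/400 = 0.6475
FA = 68/128 = 0.5312
z(0.6475) = 0.379, z(0.5312) = 0.078
d' = z(H) − z(FA) = 0.379 − 0.078 = 0.301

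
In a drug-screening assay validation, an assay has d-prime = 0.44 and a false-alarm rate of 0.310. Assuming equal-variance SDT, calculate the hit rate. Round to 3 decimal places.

hit rate = 0.478

z(false-alarm rate) = z(0.310) = -0.4959
z(H) = z(FA) + d' = -0.4959 + 0.44 = -0.0559
hit rate = Φ(-0.0559) = 0.4777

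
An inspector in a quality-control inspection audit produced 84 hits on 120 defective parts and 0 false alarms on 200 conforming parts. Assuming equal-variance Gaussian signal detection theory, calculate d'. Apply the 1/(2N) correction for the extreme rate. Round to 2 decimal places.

d' = 3.33

The false-alarm rate is 0/200 = 0, so apply the 1/(2N) correction: FA → 1/(2·200) = 0.00250.
z(H) = z(0.70000) = 0.524
z(FA) = z(0.00250) = -2.807
d' = 0.524 − (-2.807) = 3.331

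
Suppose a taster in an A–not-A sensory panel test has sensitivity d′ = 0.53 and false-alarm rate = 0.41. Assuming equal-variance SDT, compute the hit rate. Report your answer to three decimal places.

hit rate = 0.619

z(false-alarm rate) = z(0.41) = -0.2275
z(H) = z(FA) + d' = -0.2275 + 0.53 = 0.3025
hit rate = Φ(0.3025) = 0.6189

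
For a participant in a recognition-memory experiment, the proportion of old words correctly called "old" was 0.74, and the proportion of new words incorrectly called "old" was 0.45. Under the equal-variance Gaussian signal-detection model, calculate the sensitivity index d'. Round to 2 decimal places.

z(H) = 0.643
z(FA) = -0.126
d' = z(H) − z(FA) = 0.643 − (-0.126) = 0.769

d' = 0.77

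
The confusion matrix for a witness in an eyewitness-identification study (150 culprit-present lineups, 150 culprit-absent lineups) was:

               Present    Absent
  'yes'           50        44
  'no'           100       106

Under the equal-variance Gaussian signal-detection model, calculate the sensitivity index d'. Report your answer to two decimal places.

H = 50/150 = 0.3333
FA = 44/150 = 0.2933
z(0.3333) = -0.4308, z(0.2933) = -0.5438
d' = z(H) − z(FA) = -0.4308 − (-0.5438) = 0.1130

d' = 0.11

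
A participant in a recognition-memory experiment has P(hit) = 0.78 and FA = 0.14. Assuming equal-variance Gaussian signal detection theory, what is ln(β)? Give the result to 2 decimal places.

ln β = 0.29

z(H) = z(0.78) = 0.772
z(FA) = z(0.14) = -1.080
ln β = −½·[z(H)² − z(FA)²] = −0.5 × (0.596 − 1.166) = 0.285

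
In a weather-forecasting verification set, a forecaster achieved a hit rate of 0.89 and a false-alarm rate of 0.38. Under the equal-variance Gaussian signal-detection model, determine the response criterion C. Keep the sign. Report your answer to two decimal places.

C = -0.46

z(H) = z(0.89) = 1.2265
z(FA) = z(0.38) = -0.3055
c = −½·[z(H) + z(FA)] = −0.5 × (1.2265 + (-0.3055)) = -0.4605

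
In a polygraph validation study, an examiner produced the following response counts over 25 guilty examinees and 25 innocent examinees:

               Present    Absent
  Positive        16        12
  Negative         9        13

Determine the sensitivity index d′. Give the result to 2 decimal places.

d′ = 0.41

H = 16/25 = 0.6400
FA = 12/25 = 0.4800
Φ⁻¹(H) = 0.358
Φ⁻¹(FA) = -0.050
d' = z(H) − z(FA) = 0.358 − (-0.050) = 0.408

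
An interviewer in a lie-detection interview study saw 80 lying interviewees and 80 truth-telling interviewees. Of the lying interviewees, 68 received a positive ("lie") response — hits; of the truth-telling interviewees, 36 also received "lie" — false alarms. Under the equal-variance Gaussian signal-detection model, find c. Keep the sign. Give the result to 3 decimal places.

H = 68/80 = 0.8500
FA = 36/80 = 0.4500
z(H) = z(0.8500) = 1.0364
z(FA) = z(0.4500) = -0.1257
c = −½·[z(H) + z(FA)] = −0.5 × (1.0364 + (-0.1257)) = -0.45535
c < 0: the interviewer has a liberal response bias.

c = -0.455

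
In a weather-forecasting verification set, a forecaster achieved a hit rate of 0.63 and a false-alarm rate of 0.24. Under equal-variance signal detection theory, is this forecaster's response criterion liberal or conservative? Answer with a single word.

conservative

z(H) = 0.332, z(FA) = -0.706
c = −½·(z(H) + z(FA)) = 0.187
c > 0 → conservative criterion (biased toward responding “no”).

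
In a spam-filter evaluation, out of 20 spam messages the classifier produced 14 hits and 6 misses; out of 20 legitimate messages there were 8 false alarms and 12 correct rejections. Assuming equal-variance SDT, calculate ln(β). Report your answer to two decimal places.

H = 14/20 = 0.7000
FA = 8/20 = 0.4000
z(H) = z(0.7000) = 0.524
z(FA) = z(0.4000) = -0.253
ln β = −½·[z(H)² − z(FA)²] = −0.5 × (0.275 − 0.064) = -0.1055

ln β = -0.11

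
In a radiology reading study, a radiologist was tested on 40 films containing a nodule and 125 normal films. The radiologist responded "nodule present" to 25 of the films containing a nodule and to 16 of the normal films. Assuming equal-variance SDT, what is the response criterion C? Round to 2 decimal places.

H = 25/40 = 0.6250
FA = 16/125 = 0.1280
z(H) = 0.319
z(FA) = -1.136
c = −½·[z(H) + z(FA)] = −0.5 × (0.319 + (-1.136)) = 0.4085

C = 0.41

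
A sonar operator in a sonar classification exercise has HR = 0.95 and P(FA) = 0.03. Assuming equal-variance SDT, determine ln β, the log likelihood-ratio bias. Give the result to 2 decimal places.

z(H) = z(0.95) = 1.645
z(FA) = z(0.03) = -1.881
ln β = −½·[z(H)² − z(FA)²] = −0.5 × (2.706 − 3.538) = 0.416

ln β = 0.42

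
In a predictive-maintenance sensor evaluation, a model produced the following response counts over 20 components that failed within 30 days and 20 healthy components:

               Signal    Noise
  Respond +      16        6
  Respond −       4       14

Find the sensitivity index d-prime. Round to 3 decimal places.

d-prime = 1.366

H = 16/20 = 0.8000
FA = 6/20 = 0.3000
z(0.8000) = 0.8416, z(0.3000) = -0.5244
d' = z(H) − z(FA) = 0.8416 − (-0.5244) = 1.3660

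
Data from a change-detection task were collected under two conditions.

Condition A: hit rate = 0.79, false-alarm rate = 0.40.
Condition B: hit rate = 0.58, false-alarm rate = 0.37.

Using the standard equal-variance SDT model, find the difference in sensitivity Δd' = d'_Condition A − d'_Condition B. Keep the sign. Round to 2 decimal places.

Δd' = 0.53

Condition A: z(0.79) = 0.806, z(0.40) = -0.253, d' = 1.059
Condition B: z(0.58) = 0.202, z(0.37) = -0.332, d' = 0.534
Δd' = d'_Condition A − d'_Condition B = 1.059 − 0.534 = 0.525
Condition A has the higher sensitivity.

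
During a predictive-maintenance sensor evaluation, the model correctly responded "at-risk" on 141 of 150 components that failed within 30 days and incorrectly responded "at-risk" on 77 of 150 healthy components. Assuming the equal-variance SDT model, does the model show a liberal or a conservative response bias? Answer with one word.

z(H) = 1.555, z(FA) = 0.033
c = −½·(z(H) + z(FA)) = -0.794
c < 0 → liberal criterion (biased toward responding “yes”).

liberal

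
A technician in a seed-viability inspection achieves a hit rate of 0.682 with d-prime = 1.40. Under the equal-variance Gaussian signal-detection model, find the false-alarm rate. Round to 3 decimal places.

z(hit rate) = z(0.682) = 0.4733
z(FA) = z(H) − d' = 0.4733 − 1.40 = -0.9267
false-alarm rate = Φ(-0.9267) = 0.1770

false-alarm rate = 0.177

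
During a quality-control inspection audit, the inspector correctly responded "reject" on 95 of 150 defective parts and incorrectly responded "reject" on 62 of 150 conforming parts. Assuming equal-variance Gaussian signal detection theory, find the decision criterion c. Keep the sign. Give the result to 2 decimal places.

c = -0.06

H = 95/150 = 0.6333
FA = 62/150 = 0.4133
Φ⁻¹(H) = Φ⁻¹(0.6333) = 0.3406
Φ⁻¹(FA) = Φ⁻¹(0.4133) = -0.2191
c = −½·[z(H) + z(FA)] = −0.5 × (0.3406 + (-0.2191)) = -0.06075
c < 0: the inspector has a liberal response bias.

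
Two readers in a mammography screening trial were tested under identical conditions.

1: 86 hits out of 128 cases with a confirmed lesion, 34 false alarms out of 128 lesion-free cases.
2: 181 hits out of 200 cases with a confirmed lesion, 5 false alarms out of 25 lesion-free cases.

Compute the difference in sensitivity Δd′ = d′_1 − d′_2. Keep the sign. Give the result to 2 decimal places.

Δd′ = -1.08

1: z(0.6719) = 0.445, z(0.2656) = -0.626, d' = 1.071
2: z(0.9050) = 1.311, z(0.2000) = -0.842, d' = 2.153
Δd' = d'_1 − d'_2 = 1.071 − 2.153 = -1.082
2 has the higher sensitivity.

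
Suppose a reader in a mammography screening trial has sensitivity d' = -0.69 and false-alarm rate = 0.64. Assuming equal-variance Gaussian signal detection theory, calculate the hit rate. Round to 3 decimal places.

z(false-alarm rate) = z(0.64) = 0.3585
z(H) = z(FA) + d' = 0.3585 + (-0.69) = -0.3315
hit rate = Φ(-0.3315) = 0.3701

hit rate = 0.370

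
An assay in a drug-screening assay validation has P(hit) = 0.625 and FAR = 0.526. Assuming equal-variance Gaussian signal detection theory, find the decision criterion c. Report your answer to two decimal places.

c = -0.19

z(0.625) = 0.319, z(0.526) = 0.065
c = −½·[z(H) + z(FA)] = −0.5 × (0.319 + 0.065) = -0.192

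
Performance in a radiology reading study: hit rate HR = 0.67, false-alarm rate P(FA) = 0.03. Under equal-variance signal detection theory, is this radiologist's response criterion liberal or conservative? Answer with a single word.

z(H) = 0.440, z(FA) = -1.881
c = −½·(z(H) + z(FA)) = 0.7205
c > 0 → conservative criterion (biased toward responding “no”).

conservative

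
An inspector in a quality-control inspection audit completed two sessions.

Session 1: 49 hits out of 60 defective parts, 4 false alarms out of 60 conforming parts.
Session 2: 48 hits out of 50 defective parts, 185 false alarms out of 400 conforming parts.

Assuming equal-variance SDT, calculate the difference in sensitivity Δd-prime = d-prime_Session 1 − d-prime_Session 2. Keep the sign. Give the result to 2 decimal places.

Session 1: z(0.8167) = 0.903, z(0.0667) = -1.501, d' = 2.404
Session 2: z(0.9600) = 1.751, z(0.4625) = -0.094, d' = 1.845
Δd' = d'_Session 1 − d'_Session 2 = 2.404 − 1.845 = 0.559
Session 1 has the higher sensitivity.

Δd-prime = 0.56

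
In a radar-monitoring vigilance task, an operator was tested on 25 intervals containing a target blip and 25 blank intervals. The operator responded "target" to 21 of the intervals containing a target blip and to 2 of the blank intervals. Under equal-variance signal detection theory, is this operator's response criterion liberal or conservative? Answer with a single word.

conservative

z(H) = 0.994, z(FA) = -1.405
c = −½·(z(H) + z(FA)) = 0.2055
c > 0 → conservative criterion (biased toward responding “no”).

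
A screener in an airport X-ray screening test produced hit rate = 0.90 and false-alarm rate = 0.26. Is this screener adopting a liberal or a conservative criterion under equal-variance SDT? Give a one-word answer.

liberal

z(H) = 1.282, z(FA) = -0.643
c = −½·(z(H) + z(FA)) = -0.3195
c < 0 → liberal criterion (biased toward responding “yes”).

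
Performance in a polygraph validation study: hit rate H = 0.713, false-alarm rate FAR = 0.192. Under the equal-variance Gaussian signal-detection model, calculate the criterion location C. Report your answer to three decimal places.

C = 0.154

z(H) = 0.5622
z(FA) = -0.8705
c = −½·[z(H) + z(FA)] = −0.5 × (0.5622 + (-0.8705)) = 0.15415
c > 0: the examiner has a conservative response bias.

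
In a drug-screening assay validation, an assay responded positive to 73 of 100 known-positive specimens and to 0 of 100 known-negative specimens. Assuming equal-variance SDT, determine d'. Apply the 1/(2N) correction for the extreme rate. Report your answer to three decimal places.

The false-alarm rate is 0/100 = 0, so apply the 1/(2N) correction: FA → 1/(2·100) = 0.00500.
z(H) = z(0.73000) = 0.6128
z(FA) = z(0.00500) = -2.5758
d' = 0.6128 − (-2.5758) = 3.1886

d' = 3.189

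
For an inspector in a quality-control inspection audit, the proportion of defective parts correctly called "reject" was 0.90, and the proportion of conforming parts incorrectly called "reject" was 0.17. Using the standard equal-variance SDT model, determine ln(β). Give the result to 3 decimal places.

z(H) = z(0.90) = 1.2816
z(FA) = z(0.17) = -0.9542
ln β = −½·[z(H)² − z(FA)²] = −0.5 × (1.6425 − 0.9105) = -0.3660

ln β = -0.366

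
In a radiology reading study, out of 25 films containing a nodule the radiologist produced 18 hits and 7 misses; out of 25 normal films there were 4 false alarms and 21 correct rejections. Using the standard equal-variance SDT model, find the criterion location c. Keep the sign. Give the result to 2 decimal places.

c = 0.21

H = 18/25 = 0.7200
FA = 4/25 = 0.1600
z(H) = z(0.7200) = 0.583
z(FA) = z(0.1600) = -0.994
c = −½·[z(H) + z(FA)] = −0.5 × (0.583 + (-0.994)) = 0.2055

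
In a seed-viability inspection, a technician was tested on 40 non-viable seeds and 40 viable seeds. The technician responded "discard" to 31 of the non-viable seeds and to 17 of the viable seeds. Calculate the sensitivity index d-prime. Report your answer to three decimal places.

H = 31/40 = 0.7750
FA = 17/40 = 0.4250
z(0.7750) = 0.7554, z(0.4250) = -0.1891
d' = z(H) − z(FA) = 0.7554 − (-0.1891) = 0.9445

d-prime = 0.945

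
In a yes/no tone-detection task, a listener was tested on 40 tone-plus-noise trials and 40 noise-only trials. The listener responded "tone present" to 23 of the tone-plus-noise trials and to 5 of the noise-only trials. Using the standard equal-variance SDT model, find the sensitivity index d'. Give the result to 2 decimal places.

d' = 1.34

H = 23/40 = 0.5750
FA = 5/40 = 0.1250
z(H) = 0.1891
z(FA) = -1.1503
d' = z(H) − z(FA) = 0.1891 − (-1.1503) = 1.3394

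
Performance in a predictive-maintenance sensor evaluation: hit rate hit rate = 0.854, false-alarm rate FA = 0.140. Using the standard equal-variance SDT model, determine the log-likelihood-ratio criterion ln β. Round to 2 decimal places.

ln β = 0.03

z(H) = 1.054
z(FA) = -1.080
ln β = −½·[z(H)² − z(FA)²] = −0.5 × (1.111 − 1.166) = 0.0275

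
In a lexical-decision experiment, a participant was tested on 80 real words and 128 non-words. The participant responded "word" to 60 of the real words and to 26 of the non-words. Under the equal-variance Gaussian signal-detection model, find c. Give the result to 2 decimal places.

H = 60/80 = 0.7500
FA = 26/128 = 0.2031
z(H) = 0.6745
z(FA) = -0.8306
c = −½·[z(H) + z(FA)] = −0.5 × (0.6745 + (-0.8306)) = 0.07805
c > 0: the participant has a conservative response bias.

c = 0.08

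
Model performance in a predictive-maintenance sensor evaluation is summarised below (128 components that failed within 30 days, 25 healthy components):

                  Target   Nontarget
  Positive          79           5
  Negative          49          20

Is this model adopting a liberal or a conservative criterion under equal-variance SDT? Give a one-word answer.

conservative

z(H) = 0.298, z(FA) = -0.842
c = −½·(z(H) + z(FA)) = 0.272
c > 0 → conservative criterion (biased toward responding “no”).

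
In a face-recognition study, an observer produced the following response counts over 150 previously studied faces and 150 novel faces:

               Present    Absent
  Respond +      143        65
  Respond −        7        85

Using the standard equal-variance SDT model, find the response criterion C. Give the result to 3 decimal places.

C = -0.755

H = 143/150 = 0.9533
FA = 65/150 = 0.4333
z(0.9533) = 1.6777, z(0.4333) = -0.1680
c = −½·[z(H) + z(FA)] = −0.5 × (1.6777 + (-0.1680)) = -0.75485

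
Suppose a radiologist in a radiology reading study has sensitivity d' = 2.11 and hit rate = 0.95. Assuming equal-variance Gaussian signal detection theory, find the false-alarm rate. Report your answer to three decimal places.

z(hit rate) = z(0.95) = 1.6449
z(FA) = z(H) − d' = 1.6449 − 2.11 = -0.4651
false-alarm rate = Φ(-0.4651) = 0.3209

false-alarm rate = 0.321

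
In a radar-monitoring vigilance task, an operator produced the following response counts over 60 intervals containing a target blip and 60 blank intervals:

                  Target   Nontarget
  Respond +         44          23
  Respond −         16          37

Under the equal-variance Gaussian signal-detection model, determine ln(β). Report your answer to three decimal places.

H = 44/60 = 0.7333
FA = 23/60 = 0.3833
z(H) = 0.6228
z(FA) = -0.2968
ln β = −½·[z(H)² − z(FA)²] = −0.5 × (0.3879 − 0.0881) = -0.1499

ln β = -0.150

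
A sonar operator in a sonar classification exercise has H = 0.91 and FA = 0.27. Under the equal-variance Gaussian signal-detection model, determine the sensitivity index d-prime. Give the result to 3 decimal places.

z(H) = 1.3408
z(FA) = -0.6128
d' = z(H) − z(FA) = 1.3408 − (-0.6128) = 1.9536

d-prime = 1.954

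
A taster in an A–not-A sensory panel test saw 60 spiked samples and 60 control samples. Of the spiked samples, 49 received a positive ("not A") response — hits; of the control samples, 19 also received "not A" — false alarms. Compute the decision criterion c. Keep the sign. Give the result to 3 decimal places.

H = 49/60 = 0.8167
FA = 19/60 = 0.3167
z(H) = 0.9029
z(FA) = -0.4769
c = −½·[z(H) + z(FA)] = −0.5 × (0.9029 + (-0.4769)) = -0.2130
c < 0: the taster has a liberal response bias.

c = -0.213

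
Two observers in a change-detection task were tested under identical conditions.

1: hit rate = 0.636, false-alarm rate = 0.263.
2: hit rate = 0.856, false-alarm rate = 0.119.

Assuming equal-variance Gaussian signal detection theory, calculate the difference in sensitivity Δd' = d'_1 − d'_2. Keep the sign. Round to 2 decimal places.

Δd' = -1.26

1: z(0.636) = 0.348, z(0.263) = -0.634, d' = 0.982
2: z(0.856) = 1.063, z(0.119) = -1.180, d' = 2.243
Δd' = d'_1 − d'_2 = 0.982 − 2.243 = -1.261
2 has the higher sensitivity.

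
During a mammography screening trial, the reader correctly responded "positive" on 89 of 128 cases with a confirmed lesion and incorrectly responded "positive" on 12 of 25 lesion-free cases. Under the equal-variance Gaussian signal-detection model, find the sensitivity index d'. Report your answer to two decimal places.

d' = 0.56

H = 89/128 = 0.6953
FA = 12/25 = 0.4800
Φ⁻¹(H) = 0.511
Φ⁻¹(FA) = -0.050
d' = z(H) − z(FA) = 0.511 − (-0.050) = 0.561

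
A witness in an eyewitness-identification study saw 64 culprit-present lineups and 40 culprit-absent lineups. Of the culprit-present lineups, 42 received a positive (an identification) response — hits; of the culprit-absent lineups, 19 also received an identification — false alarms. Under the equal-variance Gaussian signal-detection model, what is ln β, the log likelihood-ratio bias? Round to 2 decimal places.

ln β = -0.08

H = 42/64 = 0.6562
FA = 19/40 = 0.4750
Φ⁻¹(0.6562) = 0.402, Φ⁻¹(0.4750) = -0.063
ln β = −½·[z(H)² − z(FA)²] = −0.5 × (0.162 − 0.004) = -0.079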